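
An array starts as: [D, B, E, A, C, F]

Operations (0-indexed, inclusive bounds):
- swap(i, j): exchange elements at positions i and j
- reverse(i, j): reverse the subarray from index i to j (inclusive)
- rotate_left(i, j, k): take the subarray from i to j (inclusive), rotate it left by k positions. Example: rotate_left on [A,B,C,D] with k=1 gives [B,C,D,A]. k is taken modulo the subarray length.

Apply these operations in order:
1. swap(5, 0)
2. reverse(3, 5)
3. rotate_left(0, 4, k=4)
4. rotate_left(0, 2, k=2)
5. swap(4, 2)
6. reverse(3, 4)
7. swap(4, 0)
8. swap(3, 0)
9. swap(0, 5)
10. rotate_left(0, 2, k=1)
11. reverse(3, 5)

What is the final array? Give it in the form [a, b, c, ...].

Answer: [C, D, A, F, B, E]

Derivation:
After 1 (swap(5, 0)): [F, B, E, A, C, D]
After 2 (reverse(3, 5)): [F, B, E, D, C, A]
After 3 (rotate_left(0, 4, k=4)): [C, F, B, E, D, A]
After 4 (rotate_left(0, 2, k=2)): [B, C, F, E, D, A]
After 5 (swap(4, 2)): [B, C, D, E, F, A]
After 6 (reverse(3, 4)): [B, C, D, F, E, A]
After 7 (swap(4, 0)): [E, C, D, F, B, A]
After 8 (swap(3, 0)): [F, C, D, E, B, A]
After 9 (swap(0, 5)): [A, C, D, E, B, F]
After 10 (rotate_left(0, 2, k=1)): [C, D, A, E, B, F]
After 11 (reverse(3, 5)): [C, D, A, F, B, E]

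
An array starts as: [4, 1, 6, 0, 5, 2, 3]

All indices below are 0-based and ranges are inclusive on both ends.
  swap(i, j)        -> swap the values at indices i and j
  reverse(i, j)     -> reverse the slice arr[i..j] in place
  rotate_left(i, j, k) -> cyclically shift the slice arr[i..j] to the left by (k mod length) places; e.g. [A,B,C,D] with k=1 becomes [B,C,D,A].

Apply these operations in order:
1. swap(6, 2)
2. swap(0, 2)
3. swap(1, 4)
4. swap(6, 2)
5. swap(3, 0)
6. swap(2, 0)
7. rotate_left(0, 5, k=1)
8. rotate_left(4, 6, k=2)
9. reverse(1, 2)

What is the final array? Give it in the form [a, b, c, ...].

Answer: [5, 3, 0, 1, 4, 2, 6]

Derivation:
After 1 (swap(6, 2)): [4, 1, 3, 0, 5, 2, 6]
After 2 (swap(0, 2)): [3, 1, 4, 0, 5, 2, 6]
After 3 (swap(1, 4)): [3, 5, 4, 0, 1, 2, 6]
After 4 (swap(6, 2)): [3, 5, 6, 0, 1, 2, 4]
After 5 (swap(3, 0)): [0, 5, 6, 3, 1, 2, 4]
After 6 (swap(2, 0)): [6, 5, 0, 3, 1, 2, 4]
After 7 (rotate_left(0, 5, k=1)): [5, 0, 3, 1, 2, 6, 4]
After 8 (rotate_left(4, 6, k=2)): [5, 0, 3, 1, 4, 2, 6]
After 9 (reverse(1, 2)): [5, 3, 0, 1, 4, 2, 6]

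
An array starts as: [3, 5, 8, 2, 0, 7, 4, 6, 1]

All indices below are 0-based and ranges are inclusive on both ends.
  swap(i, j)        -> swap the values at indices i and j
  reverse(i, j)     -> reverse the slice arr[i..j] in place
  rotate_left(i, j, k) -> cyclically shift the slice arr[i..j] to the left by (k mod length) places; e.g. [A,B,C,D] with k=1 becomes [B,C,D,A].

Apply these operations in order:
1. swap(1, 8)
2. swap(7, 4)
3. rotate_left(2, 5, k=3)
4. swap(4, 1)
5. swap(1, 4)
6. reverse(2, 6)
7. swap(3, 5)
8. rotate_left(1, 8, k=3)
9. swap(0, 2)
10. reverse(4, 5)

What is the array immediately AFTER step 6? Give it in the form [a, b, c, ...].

Answer: [3, 1, 4, 6, 2, 8, 7, 0, 5]

Derivation:
After 1 (swap(1, 8)): [3, 1, 8, 2, 0, 7, 4, 6, 5]
After 2 (swap(7, 4)): [3, 1, 8, 2, 6, 7, 4, 0, 5]
After 3 (rotate_left(2, 5, k=3)): [3, 1, 7, 8, 2, 6, 4, 0, 5]
After 4 (swap(4, 1)): [3, 2, 7, 8, 1, 6, 4, 0, 5]
After 5 (swap(1, 4)): [3, 1, 7, 8, 2, 6, 4, 0, 5]
After 6 (reverse(2, 6)): [3, 1, 4, 6, 2, 8, 7, 0, 5]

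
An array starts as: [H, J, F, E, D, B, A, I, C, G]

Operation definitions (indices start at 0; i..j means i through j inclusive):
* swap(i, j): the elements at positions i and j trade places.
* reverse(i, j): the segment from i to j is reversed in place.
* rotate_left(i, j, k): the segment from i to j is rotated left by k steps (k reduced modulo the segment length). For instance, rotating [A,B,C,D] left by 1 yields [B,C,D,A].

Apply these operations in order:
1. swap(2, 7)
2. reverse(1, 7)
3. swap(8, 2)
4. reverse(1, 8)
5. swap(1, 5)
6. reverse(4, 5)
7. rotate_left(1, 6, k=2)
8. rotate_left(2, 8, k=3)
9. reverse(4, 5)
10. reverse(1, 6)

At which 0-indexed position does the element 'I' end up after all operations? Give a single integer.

After 1 (swap(2, 7)): [H, J, I, E, D, B, A, F, C, G]
After 2 (reverse(1, 7)): [H, F, A, B, D, E, I, J, C, G]
After 3 (swap(8, 2)): [H, F, C, B, D, E, I, J, A, G]
After 4 (reverse(1, 8)): [H, A, J, I, E, D, B, C, F, G]
After 5 (swap(1, 5)): [H, D, J, I, E, A, B, C, F, G]
After 6 (reverse(4, 5)): [H, D, J, I, A, E, B, C, F, G]
After 7 (rotate_left(1, 6, k=2)): [H, I, A, E, B, D, J, C, F, G]
After 8 (rotate_left(2, 8, k=3)): [H, I, D, J, C, F, A, E, B, G]
After 9 (reverse(4, 5)): [H, I, D, J, F, C, A, E, B, G]
After 10 (reverse(1, 6)): [H, A, C, F, J, D, I, E, B, G]

Answer: 6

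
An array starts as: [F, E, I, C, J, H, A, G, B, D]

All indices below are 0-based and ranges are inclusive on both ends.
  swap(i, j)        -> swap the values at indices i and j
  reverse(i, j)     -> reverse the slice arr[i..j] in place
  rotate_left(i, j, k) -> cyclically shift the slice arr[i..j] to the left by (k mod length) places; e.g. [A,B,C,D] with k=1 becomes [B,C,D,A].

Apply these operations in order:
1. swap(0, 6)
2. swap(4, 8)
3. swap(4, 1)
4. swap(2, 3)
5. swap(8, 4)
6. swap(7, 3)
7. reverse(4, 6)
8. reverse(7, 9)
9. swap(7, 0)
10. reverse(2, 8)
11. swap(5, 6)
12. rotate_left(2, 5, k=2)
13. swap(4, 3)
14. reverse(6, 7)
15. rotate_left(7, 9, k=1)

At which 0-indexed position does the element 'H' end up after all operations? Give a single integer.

After 1 (swap(0, 6)): [A, E, I, C, J, H, F, G, B, D]
After 2 (swap(4, 8)): [A, E, I, C, B, H, F, G, J, D]
After 3 (swap(4, 1)): [A, B, I, C, E, H, F, G, J, D]
After 4 (swap(2, 3)): [A, B, C, I, E, H, F, G, J, D]
After 5 (swap(8, 4)): [A, B, C, I, J, H, F, G, E, D]
After 6 (swap(7, 3)): [A, B, C, G, J, H, F, I, E, D]
After 7 (reverse(4, 6)): [A, B, C, G, F, H, J, I, E, D]
After 8 (reverse(7, 9)): [A, B, C, G, F, H, J, D, E, I]
After 9 (swap(7, 0)): [D, B, C, G, F, H, J, A, E, I]
After 10 (reverse(2, 8)): [D, B, E, A, J, H, F, G, C, I]
After 11 (swap(5, 6)): [D, B, E, A, J, F, H, G, C, I]
After 12 (rotate_left(2, 5, k=2)): [D, B, J, F, E, A, H, G, C, I]
After 13 (swap(4, 3)): [D, B, J, E, F, A, H, G, C, I]
After 14 (reverse(6, 7)): [D, B, J, E, F, A, G, H, C, I]
After 15 (rotate_left(7, 9, k=1)): [D, B, J, E, F, A, G, C, I, H]

Answer: 9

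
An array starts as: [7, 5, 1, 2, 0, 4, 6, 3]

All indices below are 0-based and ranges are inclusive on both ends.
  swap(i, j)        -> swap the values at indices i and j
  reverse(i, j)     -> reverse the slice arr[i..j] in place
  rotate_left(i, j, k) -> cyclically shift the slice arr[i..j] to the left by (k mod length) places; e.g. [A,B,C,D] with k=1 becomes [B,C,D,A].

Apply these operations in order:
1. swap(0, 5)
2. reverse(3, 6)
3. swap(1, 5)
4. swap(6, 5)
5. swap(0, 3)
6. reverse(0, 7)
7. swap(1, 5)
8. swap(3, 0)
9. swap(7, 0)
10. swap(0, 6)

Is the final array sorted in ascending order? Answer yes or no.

After 1 (swap(0, 5)): [4, 5, 1, 2, 0, 7, 6, 3]
After 2 (reverse(3, 6)): [4, 5, 1, 6, 7, 0, 2, 3]
After 3 (swap(1, 5)): [4, 0, 1, 6, 7, 5, 2, 3]
After 4 (swap(6, 5)): [4, 0, 1, 6, 7, 2, 5, 3]
After 5 (swap(0, 3)): [6, 0, 1, 4, 7, 2, 5, 3]
After 6 (reverse(0, 7)): [3, 5, 2, 7, 4, 1, 0, 6]
After 7 (swap(1, 5)): [3, 1, 2, 7, 4, 5, 0, 6]
After 8 (swap(3, 0)): [7, 1, 2, 3, 4, 5, 0, 6]
After 9 (swap(7, 0)): [6, 1, 2, 3, 4, 5, 0, 7]
After 10 (swap(0, 6)): [0, 1, 2, 3, 4, 5, 6, 7]

Answer: yes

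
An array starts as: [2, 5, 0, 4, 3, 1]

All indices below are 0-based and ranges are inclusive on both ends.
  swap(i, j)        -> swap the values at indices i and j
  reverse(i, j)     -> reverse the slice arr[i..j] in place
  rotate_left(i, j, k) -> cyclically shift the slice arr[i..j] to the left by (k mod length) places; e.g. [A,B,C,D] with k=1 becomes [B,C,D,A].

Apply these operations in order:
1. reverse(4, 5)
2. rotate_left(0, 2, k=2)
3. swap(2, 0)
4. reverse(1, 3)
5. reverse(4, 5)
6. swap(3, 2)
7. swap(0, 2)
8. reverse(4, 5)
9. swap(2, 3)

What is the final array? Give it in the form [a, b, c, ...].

Answer: [2, 4, 0, 5, 1, 3]

Derivation:
After 1 (reverse(4, 5)): [2, 5, 0, 4, 1, 3]
After 2 (rotate_left(0, 2, k=2)): [0, 2, 5, 4, 1, 3]
After 3 (swap(2, 0)): [5, 2, 0, 4, 1, 3]
After 4 (reverse(1, 3)): [5, 4, 0, 2, 1, 3]
After 5 (reverse(4, 5)): [5, 4, 0, 2, 3, 1]
After 6 (swap(3, 2)): [5, 4, 2, 0, 3, 1]
After 7 (swap(0, 2)): [2, 4, 5, 0, 3, 1]
After 8 (reverse(4, 5)): [2, 4, 5, 0, 1, 3]
After 9 (swap(2, 3)): [2, 4, 0, 5, 1, 3]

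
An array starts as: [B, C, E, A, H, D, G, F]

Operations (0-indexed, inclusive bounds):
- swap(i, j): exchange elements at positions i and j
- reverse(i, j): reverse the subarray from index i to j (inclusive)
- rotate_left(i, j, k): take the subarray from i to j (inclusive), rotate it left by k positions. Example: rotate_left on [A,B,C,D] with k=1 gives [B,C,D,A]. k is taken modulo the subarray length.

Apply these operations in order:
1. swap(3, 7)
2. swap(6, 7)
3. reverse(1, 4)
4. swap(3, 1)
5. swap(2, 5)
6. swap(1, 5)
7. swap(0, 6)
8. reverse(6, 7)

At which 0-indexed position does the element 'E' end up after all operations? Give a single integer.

After 1 (swap(3, 7)): [B, C, E, F, H, D, G, A]
After 2 (swap(6, 7)): [B, C, E, F, H, D, A, G]
After 3 (reverse(1, 4)): [B, H, F, E, C, D, A, G]
After 4 (swap(3, 1)): [B, E, F, H, C, D, A, G]
After 5 (swap(2, 5)): [B, E, D, H, C, F, A, G]
After 6 (swap(1, 5)): [B, F, D, H, C, E, A, G]
After 7 (swap(0, 6)): [A, F, D, H, C, E, B, G]
After 8 (reverse(6, 7)): [A, F, D, H, C, E, G, B]

Answer: 5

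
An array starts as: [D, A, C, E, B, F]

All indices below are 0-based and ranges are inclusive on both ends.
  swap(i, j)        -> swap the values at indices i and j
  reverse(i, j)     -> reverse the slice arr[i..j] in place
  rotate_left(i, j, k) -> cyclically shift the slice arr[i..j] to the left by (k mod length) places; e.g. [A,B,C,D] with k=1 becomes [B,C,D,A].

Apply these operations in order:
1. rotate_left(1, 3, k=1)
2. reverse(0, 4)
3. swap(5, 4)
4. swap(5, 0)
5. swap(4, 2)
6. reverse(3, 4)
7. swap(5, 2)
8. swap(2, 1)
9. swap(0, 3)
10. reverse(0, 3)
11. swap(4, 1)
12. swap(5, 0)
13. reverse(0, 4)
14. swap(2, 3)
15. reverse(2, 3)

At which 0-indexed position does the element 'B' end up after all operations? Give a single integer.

After 1 (rotate_left(1, 3, k=1)): [D, C, E, A, B, F]
After 2 (reverse(0, 4)): [B, A, E, C, D, F]
After 3 (swap(5, 4)): [B, A, E, C, F, D]
After 4 (swap(5, 0)): [D, A, E, C, F, B]
After 5 (swap(4, 2)): [D, A, F, C, E, B]
After 6 (reverse(3, 4)): [D, A, F, E, C, B]
After 7 (swap(5, 2)): [D, A, B, E, C, F]
After 8 (swap(2, 1)): [D, B, A, E, C, F]
After 9 (swap(0, 3)): [E, B, A, D, C, F]
After 10 (reverse(0, 3)): [D, A, B, E, C, F]
After 11 (swap(4, 1)): [D, C, B, E, A, F]
After 12 (swap(5, 0)): [F, C, B, E, A, D]
After 13 (reverse(0, 4)): [A, E, B, C, F, D]
After 14 (swap(2, 3)): [A, E, C, B, F, D]
After 15 (reverse(2, 3)): [A, E, B, C, F, D]

Answer: 2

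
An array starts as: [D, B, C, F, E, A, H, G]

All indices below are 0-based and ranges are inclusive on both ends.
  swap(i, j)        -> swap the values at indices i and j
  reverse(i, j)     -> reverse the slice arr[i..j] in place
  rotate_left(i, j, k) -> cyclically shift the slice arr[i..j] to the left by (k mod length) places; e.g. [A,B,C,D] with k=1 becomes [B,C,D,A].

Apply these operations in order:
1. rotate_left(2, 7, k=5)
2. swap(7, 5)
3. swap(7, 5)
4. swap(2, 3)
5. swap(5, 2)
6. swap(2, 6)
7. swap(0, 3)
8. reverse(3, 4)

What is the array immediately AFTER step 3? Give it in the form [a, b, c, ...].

After 1 (rotate_left(2, 7, k=5)): [D, B, G, C, F, E, A, H]
After 2 (swap(7, 5)): [D, B, G, C, F, H, A, E]
After 3 (swap(7, 5)): [D, B, G, C, F, E, A, H]

Answer: [D, B, G, C, F, E, A, H]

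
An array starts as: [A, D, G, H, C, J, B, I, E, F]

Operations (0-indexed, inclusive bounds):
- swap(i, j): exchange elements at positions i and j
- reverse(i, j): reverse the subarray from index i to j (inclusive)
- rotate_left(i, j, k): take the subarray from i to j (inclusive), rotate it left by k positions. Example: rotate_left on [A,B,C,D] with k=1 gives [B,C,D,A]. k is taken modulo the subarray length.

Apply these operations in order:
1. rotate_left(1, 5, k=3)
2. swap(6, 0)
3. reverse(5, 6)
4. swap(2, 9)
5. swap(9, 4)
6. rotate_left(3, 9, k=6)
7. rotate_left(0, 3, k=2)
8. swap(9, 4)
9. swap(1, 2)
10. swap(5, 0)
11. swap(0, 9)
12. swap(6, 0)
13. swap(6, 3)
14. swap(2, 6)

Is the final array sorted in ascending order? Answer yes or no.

Answer: yes

Derivation:
After 1 (rotate_left(1, 5, k=3)): [A, C, J, D, G, H, B, I, E, F]
After 2 (swap(6, 0)): [B, C, J, D, G, H, A, I, E, F]
After 3 (reverse(5, 6)): [B, C, J, D, G, A, H, I, E, F]
After 4 (swap(2, 9)): [B, C, F, D, G, A, H, I, E, J]
After 5 (swap(9, 4)): [B, C, F, D, J, A, H, I, E, G]
After 6 (rotate_left(3, 9, k=6)): [B, C, F, G, D, J, A, H, I, E]
After 7 (rotate_left(0, 3, k=2)): [F, G, B, C, D, J, A, H, I, E]
After 8 (swap(9, 4)): [F, G, B, C, E, J, A, H, I, D]
After 9 (swap(1, 2)): [F, B, G, C, E, J, A, H, I, D]
After 10 (swap(5, 0)): [J, B, G, C, E, F, A, H, I, D]
After 11 (swap(0, 9)): [D, B, G, C, E, F, A, H, I, J]
After 12 (swap(6, 0)): [A, B, G, C, E, F, D, H, I, J]
After 13 (swap(6, 3)): [A, B, G, D, E, F, C, H, I, J]
After 14 (swap(2, 6)): [A, B, C, D, E, F, G, H, I, J]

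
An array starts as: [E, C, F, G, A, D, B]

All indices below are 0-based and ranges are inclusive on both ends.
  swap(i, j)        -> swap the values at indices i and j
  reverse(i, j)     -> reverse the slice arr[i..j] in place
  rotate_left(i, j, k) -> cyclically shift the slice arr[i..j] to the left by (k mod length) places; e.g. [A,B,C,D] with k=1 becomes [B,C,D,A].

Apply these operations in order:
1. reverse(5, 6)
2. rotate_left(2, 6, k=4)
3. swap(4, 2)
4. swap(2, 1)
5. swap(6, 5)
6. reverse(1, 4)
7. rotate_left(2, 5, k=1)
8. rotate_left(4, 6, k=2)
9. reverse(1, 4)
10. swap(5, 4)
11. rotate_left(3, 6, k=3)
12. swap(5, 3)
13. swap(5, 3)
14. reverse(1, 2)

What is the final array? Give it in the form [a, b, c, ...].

After 1 (reverse(5, 6)): [E, C, F, G, A, B, D]
After 2 (rotate_left(2, 6, k=4)): [E, C, D, F, G, A, B]
After 3 (swap(4, 2)): [E, C, G, F, D, A, B]
After 4 (swap(2, 1)): [E, G, C, F, D, A, B]
After 5 (swap(6, 5)): [E, G, C, F, D, B, A]
After 6 (reverse(1, 4)): [E, D, F, C, G, B, A]
After 7 (rotate_left(2, 5, k=1)): [E, D, C, G, B, F, A]
After 8 (rotate_left(4, 6, k=2)): [E, D, C, G, A, B, F]
After 9 (reverse(1, 4)): [E, A, G, C, D, B, F]
After 10 (swap(5, 4)): [E, A, G, C, B, D, F]
After 11 (rotate_left(3, 6, k=3)): [E, A, G, F, C, B, D]
After 12 (swap(5, 3)): [E, A, G, B, C, F, D]
After 13 (swap(5, 3)): [E, A, G, F, C, B, D]
After 14 (reverse(1, 2)): [E, G, A, F, C, B, D]

Answer: [E, G, A, F, C, B, D]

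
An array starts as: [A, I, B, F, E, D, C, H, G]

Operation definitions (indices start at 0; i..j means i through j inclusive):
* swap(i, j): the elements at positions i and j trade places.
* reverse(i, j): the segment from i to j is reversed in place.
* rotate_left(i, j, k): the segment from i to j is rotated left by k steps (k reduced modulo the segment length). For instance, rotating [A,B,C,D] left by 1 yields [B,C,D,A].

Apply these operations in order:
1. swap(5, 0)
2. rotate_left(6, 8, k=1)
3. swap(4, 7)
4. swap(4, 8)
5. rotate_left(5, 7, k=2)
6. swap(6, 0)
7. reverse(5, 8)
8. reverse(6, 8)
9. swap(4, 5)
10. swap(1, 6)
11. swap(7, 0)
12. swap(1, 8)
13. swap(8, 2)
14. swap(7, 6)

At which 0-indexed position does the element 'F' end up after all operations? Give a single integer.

Answer: 3

Derivation:
After 1 (swap(5, 0)): [D, I, B, F, E, A, C, H, G]
After 2 (rotate_left(6, 8, k=1)): [D, I, B, F, E, A, H, G, C]
After 3 (swap(4, 7)): [D, I, B, F, G, A, H, E, C]
After 4 (swap(4, 8)): [D, I, B, F, C, A, H, E, G]
After 5 (rotate_left(5, 7, k=2)): [D, I, B, F, C, E, A, H, G]
After 6 (swap(6, 0)): [A, I, B, F, C, E, D, H, G]
After 7 (reverse(5, 8)): [A, I, B, F, C, G, H, D, E]
After 8 (reverse(6, 8)): [A, I, B, F, C, G, E, D, H]
After 9 (swap(4, 5)): [A, I, B, F, G, C, E, D, H]
After 10 (swap(1, 6)): [A, E, B, F, G, C, I, D, H]
After 11 (swap(7, 0)): [D, E, B, F, G, C, I, A, H]
After 12 (swap(1, 8)): [D, H, B, F, G, C, I, A, E]
After 13 (swap(8, 2)): [D, H, E, F, G, C, I, A, B]
After 14 (swap(7, 6)): [D, H, E, F, G, C, A, I, B]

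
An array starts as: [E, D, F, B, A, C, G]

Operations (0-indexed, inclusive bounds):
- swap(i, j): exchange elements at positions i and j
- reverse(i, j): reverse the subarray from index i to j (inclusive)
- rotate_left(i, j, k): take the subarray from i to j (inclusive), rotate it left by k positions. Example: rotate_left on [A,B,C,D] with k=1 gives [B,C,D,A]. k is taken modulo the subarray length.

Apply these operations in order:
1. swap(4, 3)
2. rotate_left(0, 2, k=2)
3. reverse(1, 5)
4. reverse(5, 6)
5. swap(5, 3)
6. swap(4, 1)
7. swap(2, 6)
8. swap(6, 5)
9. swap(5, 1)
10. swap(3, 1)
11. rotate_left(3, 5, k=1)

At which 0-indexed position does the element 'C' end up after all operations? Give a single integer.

Answer: 3

Derivation:
After 1 (swap(4, 3)): [E, D, F, A, B, C, G]
After 2 (rotate_left(0, 2, k=2)): [F, E, D, A, B, C, G]
After 3 (reverse(1, 5)): [F, C, B, A, D, E, G]
After 4 (reverse(5, 6)): [F, C, B, A, D, G, E]
After 5 (swap(5, 3)): [F, C, B, G, D, A, E]
After 6 (swap(4, 1)): [F, D, B, G, C, A, E]
After 7 (swap(2, 6)): [F, D, E, G, C, A, B]
After 8 (swap(6, 5)): [F, D, E, G, C, B, A]
After 9 (swap(5, 1)): [F, B, E, G, C, D, A]
After 10 (swap(3, 1)): [F, G, E, B, C, D, A]
After 11 (rotate_left(3, 5, k=1)): [F, G, E, C, D, B, A]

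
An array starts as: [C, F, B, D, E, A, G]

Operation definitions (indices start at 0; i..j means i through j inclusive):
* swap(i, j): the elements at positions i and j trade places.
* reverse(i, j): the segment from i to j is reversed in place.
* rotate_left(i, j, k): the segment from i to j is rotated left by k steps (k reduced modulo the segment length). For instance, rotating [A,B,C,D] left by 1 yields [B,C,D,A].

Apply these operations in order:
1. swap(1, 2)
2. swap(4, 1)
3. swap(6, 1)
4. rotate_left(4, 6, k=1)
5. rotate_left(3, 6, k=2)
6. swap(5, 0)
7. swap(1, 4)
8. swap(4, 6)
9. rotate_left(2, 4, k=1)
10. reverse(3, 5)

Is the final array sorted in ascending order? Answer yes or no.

Answer: no

Derivation:
After 1 (swap(1, 2)): [C, B, F, D, E, A, G]
After 2 (swap(4, 1)): [C, E, F, D, B, A, G]
After 3 (swap(6, 1)): [C, G, F, D, B, A, E]
After 4 (rotate_left(4, 6, k=1)): [C, G, F, D, A, E, B]
After 5 (rotate_left(3, 6, k=2)): [C, G, F, E, B, D, A]
After 6 (swap(5, 0)): [D, G, F, E, B, C, A]
After 7 (swap(1, 4)): [D, B, F, E, G, C, A]
After 8 (swap(4, 6)): [D, B, F, E, A, C, G]
After 9 (rotate_left(2, 4, k=1)): [D, B, E, A, F, C, G]
After 10 (reverse(3, 5)): [D, B, E, C, F, A, G]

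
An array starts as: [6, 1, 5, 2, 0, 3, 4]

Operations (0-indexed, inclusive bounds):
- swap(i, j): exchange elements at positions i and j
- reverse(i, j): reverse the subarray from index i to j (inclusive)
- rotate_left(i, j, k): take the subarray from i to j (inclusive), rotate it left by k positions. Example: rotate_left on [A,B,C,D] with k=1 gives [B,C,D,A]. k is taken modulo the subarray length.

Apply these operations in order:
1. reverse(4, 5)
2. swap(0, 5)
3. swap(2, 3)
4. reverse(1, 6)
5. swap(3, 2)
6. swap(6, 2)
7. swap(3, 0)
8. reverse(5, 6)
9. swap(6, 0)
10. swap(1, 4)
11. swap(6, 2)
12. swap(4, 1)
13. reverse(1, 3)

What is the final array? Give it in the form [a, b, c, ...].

After 1 (reverse(4, 5)): [6, 1, 5, 2, 3, 0, 4]
After 2 (swap(0, 5)): [0, 1, 5, 2, 3, 6, 4]
After 3 (swap(2, 3)): [0, 1, 2, 5, 3, 6, 4]
After 4 (reverse(1, 6)): [0, 4, 6, 3, 5, 2, 1]
After 5 (swap(3, 2)): [0, 4, 3, 6, 5, 2, 1]
After 6 (swap(6, 2)): [0, 4, 1, 6, 5, 2, 3]
After 7 (swap(3, 0)): [6, 4, 1, 0, 5, 2, 3]
After 8 (reverse(5, 6)): [6, 4, 1, 0, 5, 3, 2]
After 9 (swap(6, 0)): [2, 4, 1, 0, 5, 3, 6]
After 10 (swap(1, 4)): [2, 5, 1, 0, 4, 3, 6]
After 11 (swap(6, 2)): [2, 5, 6, 0, 4, 3, 1]
After 12 (swap(4, 1)): [2, 4, 6, 0, 5, 3, 1]
After 13 (reverse(1, 3)): [2, 0, 6, 4, 5, 3, 1]

Answer: [2, 0, 6, 4, 5, 3, 1]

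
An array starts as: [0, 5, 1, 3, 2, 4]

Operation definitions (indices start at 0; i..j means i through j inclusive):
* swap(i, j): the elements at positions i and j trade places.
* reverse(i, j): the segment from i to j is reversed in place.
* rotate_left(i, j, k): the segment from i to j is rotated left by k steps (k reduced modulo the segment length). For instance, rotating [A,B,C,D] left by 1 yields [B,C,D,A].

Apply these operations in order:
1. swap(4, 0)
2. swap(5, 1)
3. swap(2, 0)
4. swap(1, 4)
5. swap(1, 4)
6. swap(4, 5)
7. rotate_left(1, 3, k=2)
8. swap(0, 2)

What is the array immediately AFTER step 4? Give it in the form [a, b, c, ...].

After 1 (swap(4, 0)): [2, 5, 1, 3, 0, 4]
After 2 (swap(5, 1)): [2, 4, 1, 3, 0, 5]
After 3 (swap(2, 0)): [1, 4, 2, 3, 0, 5]
After 4 (swap(1, 4)): [1, 0, 2, 3, 4, 5]

Answer: [1, 0, 2, 3, 4, 5]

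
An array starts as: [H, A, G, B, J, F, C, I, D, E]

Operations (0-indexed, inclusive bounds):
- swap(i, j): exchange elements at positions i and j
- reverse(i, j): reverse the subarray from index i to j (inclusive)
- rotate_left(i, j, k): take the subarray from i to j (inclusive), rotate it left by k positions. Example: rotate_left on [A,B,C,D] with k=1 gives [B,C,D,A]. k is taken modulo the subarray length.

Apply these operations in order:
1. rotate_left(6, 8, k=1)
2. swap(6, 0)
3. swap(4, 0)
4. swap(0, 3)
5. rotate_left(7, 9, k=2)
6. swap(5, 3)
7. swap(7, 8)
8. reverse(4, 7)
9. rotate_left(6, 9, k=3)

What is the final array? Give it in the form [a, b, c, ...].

Answer: [B, A, G, F, D, H, C, J, I, E]

Derivation:
After 1 (rotate_left(6, 8, k=1)): [H, A, G, B, J, F, I, D, C, E]
After 2 (swap(6, 0)): [I, A, G, B, J, F, H, D, C, E]
After 3 (swap(4, 0)): [J, A, G, B, I, F, H, D, C, E]
After 4 (swap(0, 3)): [B, A, G, J, I, F, H, D, C, E]
After 5 (rotate_left(7, 9, k=2)): [B, A, G, J, I, F, H, E, D, C]
After 6 (swap(5, 3)): [B, A, G, F, I, J, H, E, D, C]
After 7 (swap(7, 8)): [B, A, G, F, I, J, H, D, E, C]
After 8 (reverse(4, 7)): [B, A, G, F, D, H, J, I, E, C]
After 9 (rotate_left(6, 9, k=3)): [B, A, G, F, D, H, C, J, I, E]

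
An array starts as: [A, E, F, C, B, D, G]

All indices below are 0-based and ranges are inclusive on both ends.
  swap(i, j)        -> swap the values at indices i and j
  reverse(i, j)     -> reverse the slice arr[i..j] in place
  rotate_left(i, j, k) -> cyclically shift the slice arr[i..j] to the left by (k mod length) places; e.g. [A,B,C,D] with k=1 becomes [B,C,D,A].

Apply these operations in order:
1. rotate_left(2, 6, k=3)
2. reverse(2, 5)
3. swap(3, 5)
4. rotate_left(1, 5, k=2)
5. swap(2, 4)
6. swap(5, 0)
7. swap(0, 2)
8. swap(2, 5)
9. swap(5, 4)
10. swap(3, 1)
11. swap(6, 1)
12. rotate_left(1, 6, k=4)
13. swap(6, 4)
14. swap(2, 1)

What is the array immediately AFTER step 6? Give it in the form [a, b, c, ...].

After 1 (rotate_left(2, 6, k=3)): [A, E, D, G, F, C, B]
After 2 (reverse(2, 5)): [A, E, C, F, G, D, B]
After 3 (swap(3, 5)): [A, E, C, D, G, F, B]
After 4 (rotate_left(1, 5, k=2)): [A, D, G, F, E, C, B]
After 5 (swap(2, 4)): [A, D, E, F, G, C, B]
After 6 (swap(5, 0)): [C, D, E, F, G, A, B]

Answer: [C, D, E, F, G, A, B]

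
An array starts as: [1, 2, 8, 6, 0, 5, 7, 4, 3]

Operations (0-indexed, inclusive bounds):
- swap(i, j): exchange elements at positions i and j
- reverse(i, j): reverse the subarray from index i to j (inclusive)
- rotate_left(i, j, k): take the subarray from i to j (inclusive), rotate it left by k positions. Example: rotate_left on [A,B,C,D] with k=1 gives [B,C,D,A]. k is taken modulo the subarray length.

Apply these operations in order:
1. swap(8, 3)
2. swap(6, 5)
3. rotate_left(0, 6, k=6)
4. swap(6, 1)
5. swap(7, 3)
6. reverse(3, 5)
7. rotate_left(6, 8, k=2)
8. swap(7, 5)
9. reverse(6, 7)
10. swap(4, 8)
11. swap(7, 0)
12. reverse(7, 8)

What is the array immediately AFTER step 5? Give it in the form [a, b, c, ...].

Answer: [5, 7, 2, 4, 3, 0, 1, 8, 6]

Derivation:
After 1 (swap(8, 3)): [1, 2, 8, 3, 0, 5, 7, 4, 6]
After 2 (swap(6, 5)): [1, 2, 8, 3, 0, 7, 5, 4, 6]
After 3 (rotate_left(0, 6, k=6)): [5, 1, 2, 8, 3, 0, 7, 4, 6]
After 4 (swap(6, 1)): [5, 7, 2, 8, 3, 0, 1, 4, 6]
After 5 (swap(7, 3)): [5, 7, 2, 4, 3, 0, 1, 8, 6]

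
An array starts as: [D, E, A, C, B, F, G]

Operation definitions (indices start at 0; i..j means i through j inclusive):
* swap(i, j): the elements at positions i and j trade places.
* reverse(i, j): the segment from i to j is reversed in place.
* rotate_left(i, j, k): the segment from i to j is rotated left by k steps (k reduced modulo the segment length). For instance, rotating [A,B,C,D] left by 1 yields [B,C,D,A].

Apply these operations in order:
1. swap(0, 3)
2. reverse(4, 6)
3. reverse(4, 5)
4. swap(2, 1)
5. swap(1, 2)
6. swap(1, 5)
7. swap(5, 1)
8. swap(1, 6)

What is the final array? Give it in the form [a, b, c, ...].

After 1 (swap(0, 3)): [C, E, A, D, B, F, G]
After 2 (reverse(4, 6)): [C, E, A, D, G, F, B]
After 3 (reverse(4, 5)): [C, E, A, D, F, G, B]
After 4 (swap(2, 1)): [C, A, E, D, F, G, B]
After 5 (swap(1, 2)): [C, E, A, D, F, G, B]
After 6 (swap(1, 5)): [C, G, A, D, F, E, B]
After 7 (swap(5, 1)): [C, E, A, D, F, G, B]
After 8 (swap(1, 6)): [C, B, A, D, F, G, E]

Answer: [C, B, A, D, F, G, E]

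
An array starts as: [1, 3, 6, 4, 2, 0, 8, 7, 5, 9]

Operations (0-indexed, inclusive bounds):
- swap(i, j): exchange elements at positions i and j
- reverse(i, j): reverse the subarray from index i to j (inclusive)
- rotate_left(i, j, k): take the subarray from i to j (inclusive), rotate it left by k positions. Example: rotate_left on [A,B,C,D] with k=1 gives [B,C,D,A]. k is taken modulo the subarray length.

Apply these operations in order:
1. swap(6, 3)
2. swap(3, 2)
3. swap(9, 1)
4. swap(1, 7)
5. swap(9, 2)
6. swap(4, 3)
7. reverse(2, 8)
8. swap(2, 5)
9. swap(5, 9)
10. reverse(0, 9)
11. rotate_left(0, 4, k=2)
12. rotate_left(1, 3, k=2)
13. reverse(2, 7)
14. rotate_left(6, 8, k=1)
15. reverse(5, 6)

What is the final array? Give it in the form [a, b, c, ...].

After 1 (swap(6, 3)): [1, 3, 6, 8, 2, 0, 4, 7, 5, 9]
After 2 (swap(3, 2)): [1, 3, 8, 6, 2, 0, 4, 7, 5, 9]
After 3 (swap(9, 1)): [1, 9, 8, 6, 2, 0, 4, 7, 5, 3]
After 4 (swap(1, 7)): [1, 7, 8, 6, 2, 0, 4, 9, 5, 3]
After 5 (swap(9, 2)): [1, 7, 3, 6, 2, 0, 4, 9, 5, 8]
After 6 (swap(4, 3)): [1, 7, 3, 2, 6, 0, 4, 9, 5, 8]
After 7 (reverse(2, 8)): [1, 7, 5, 9, 4, 0, 6, 2, 3, 8]
After 8 (swap(2, 5)): [1, 7, 0, 9, 4, 5, 6, 2, 3, 8]
After 9 (swap(5, 9)): [1, 7, 0, 9, 4, 8, 6, 2, 3, 5]
After 10 (reverse(0, 9)): [5, 3, 2, 6, 8, 4, 9, 0, 7, 1]
After 11 (rotate_left(0, 4, k=2)): [2, 6, 8, 5, 3, 4, 9, 0, 7, 1]
After 12 (rotate_left(1, 3, k=2)): [2, 5, 6, 8, 3, 4, 9, 0, 7, 1]
After 13 (reverse(2, 7)): [2, 5, 0, 9, 4, 3, 8, 6, 7, 1]
After 14 (rotate_left(6, 8, k=1)): [2, 5, 0, 9, 4, 3, 6, 7, 8, 1]
After 15 (reverse(5, 6)): [2, 5, 0, 9, 4, 6, 3, 7, 8, 1]

Answer: [2, 5, 0, 9, 4, 6, 3, 7, 8, 1]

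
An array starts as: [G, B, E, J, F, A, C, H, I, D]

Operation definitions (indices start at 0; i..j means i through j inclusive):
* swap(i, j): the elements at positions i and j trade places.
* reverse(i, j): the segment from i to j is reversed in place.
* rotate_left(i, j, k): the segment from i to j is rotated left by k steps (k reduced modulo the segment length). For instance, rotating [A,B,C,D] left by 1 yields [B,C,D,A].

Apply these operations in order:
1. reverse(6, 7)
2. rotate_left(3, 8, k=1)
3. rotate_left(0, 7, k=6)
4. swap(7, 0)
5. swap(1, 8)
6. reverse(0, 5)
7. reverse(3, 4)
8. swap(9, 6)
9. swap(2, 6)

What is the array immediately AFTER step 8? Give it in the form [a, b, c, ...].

Answer: [F, E, B, J, G, H, D, C, I, A]

Derivation:
After 1 (reverse(6, 7)): [G, B, E, J, F, A, H, C, I, D]
After 2 (rotate_left(3, 8, k=1)): [G, B, E, F, A, H, C, I, J, D]
After 3 (rotate_left(0, 7, k=6)): [C, I, G, B, E, F, A, H, J, D]
After 4 (swap(7, 0)): [H, I, G, B, E, F, A, C, J, D]
After 5 (swap(1, 8)): [H, J, G, B, E, F, A, C, I, D]
After 6 (reverse(0, 5)): [F, E, B, G, J, H, A, C, I, D]
After 7 (reverse(3, 4)): [F, E, B, J, G, H, A, C, I, D]
After 8 (swap(9, 6)): [F, E, B, J, G, H, D, C, I, A]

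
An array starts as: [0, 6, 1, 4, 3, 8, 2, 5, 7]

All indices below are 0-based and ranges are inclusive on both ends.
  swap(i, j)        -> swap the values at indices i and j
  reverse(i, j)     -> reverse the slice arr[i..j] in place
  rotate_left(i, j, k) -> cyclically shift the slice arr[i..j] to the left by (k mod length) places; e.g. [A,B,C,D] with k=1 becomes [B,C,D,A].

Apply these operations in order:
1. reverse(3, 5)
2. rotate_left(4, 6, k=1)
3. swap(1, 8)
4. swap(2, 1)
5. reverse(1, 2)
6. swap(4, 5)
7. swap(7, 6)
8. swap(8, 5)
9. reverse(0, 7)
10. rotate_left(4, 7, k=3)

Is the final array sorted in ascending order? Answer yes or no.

Answer: no

Derivation:
After 1 (reverse(3, 5)): [0, 6, 1, 8, 3, 4, 2, 5, 7]
After 2 (rotate_left(4, 6, k=1)): [0, 6, 1, 8, 4, 2, 3, 5, 7]
After 3 (swap(1, 8)): [0, 7, 1, 8, 4, 2, 3, 5, 6]
After 4 (swap(2, 1)): [0, 1, 7, 8, 4, 2, 3, 5, 6]
After 5 (reverse(1, 2)): [0, 7, 1, 8, 4, 2, 3, 5, 6]
After 6 (swap(4, 5)): [0, 7, 1, 8, 2, 4, 3, 5, 6]
After 7 (swap(7, 6)): [0, 7, 1, 8, 2, 4, 5, 3, 6]
After 8 (swap(8, 5)): [0, 7, 1, 8, 2, 6, 5, 3, 4]
After 9 (reverse(0, 7)): [3, 5, 6, 2, 8, 1, 7, 0, 4]
After 10 (rotate_left(4, 7, k=3)): [3, 5, 6, 2, 0, 8, 1, 7, 4]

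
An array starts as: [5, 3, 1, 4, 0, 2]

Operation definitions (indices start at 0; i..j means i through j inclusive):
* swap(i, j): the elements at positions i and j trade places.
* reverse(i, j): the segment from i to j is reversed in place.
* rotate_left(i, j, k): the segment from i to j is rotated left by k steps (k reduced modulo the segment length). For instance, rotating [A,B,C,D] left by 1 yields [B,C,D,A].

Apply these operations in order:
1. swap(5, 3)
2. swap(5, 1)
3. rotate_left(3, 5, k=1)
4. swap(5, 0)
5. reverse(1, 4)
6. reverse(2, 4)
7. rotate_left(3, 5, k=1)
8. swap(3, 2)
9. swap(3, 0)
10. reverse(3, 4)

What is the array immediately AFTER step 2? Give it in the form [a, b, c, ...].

Answer: [5, 4, 1, 2, 0, 3]

Derivation:
After 1 (swap(5, 3)): [5, 3, 1, 2, 0, 4]
After 2 (swap(5, 1)): [5, 4, 1, 2, 0, 3]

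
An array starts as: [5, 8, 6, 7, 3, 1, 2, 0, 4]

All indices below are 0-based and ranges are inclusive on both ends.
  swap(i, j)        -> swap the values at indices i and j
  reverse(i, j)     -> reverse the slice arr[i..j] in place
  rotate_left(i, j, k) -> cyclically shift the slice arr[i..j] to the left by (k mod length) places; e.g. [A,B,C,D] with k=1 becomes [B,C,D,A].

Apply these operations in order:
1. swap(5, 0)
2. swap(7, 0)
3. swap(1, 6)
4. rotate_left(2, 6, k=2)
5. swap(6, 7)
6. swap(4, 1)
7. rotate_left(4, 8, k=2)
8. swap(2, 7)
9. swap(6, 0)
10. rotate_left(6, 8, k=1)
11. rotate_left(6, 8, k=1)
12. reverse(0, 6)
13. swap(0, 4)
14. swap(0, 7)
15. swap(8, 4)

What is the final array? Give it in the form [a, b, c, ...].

After 1 (swap(5, 0)): [1, 8, 6, 7, 3, 5, 2, 0, 4]
After 2 (swap(7, 0)): [0, 8, 6, 7, 3, 5, 2, 1, 4]
After 3 (swap(1, 6)): [0, 2, 6, 7, 3, 5, 8, 1, 4]
After 4 (rotate_left(2, 6, k=2)): [0, 2, 3, 5, 8, 6, 7, 1, 4]
After 5 (swap(6, 7)): [0, 2, 3, 5, 8, 6, 1, 7, 4]
After 6 (swap(4, 1)): [0, 8, 3, 5, 2, 6, 1, 7, 4]
After 7 (rotate_left(4, 8, k=2)): [0, 8, 3, 5, 1, 7, 4, 2, 6]
After 8 (swap(2, 7)): [0, 8, 2, 5, 1, 7, 4, 3, 6]
After 9 (swap(6, 0)): [4, 8, 2, 5, 1, 7, 0, 3, 6]
After 10 (rotate_left(6, 8, k=1)): [4, 8, 2, 5, 1, 7, 3, 6, 0]
After 11 (rotate_left(6, 8, k=1)): [4, 8, 2, 5, 1, 7, 6, 0, 3]
After 12 (reverse(0, 6)): [6, 7, 1, 5, 2, 8, 4, 0, 3]
After 13 (swap(0, 4)): [2, 7, 1, 5, 6, 8, 4, 0, 3]
After 14 (swap(0, 7)): [0, 7, 1, 5, 6, 8, 4, 2, 3]
After 15 (swap(8, 4)): [0, 7, 1, 5, 3, 8, 4, 2, 6]

Answer: [0, 7, 1, 5, 3, 8, 4, 2, 6]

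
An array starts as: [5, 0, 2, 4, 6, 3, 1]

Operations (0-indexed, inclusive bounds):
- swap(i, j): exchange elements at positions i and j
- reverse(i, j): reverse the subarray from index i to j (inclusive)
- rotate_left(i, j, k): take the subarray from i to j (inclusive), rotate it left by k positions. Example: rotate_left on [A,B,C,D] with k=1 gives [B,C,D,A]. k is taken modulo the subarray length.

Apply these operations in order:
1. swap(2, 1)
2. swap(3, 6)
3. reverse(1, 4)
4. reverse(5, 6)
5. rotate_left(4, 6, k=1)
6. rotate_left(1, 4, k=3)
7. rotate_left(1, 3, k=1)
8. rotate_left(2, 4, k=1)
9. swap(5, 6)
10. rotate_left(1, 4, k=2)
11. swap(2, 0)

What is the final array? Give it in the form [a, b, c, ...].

Answer: [1, 0, 5, 6, 4, 2, 3]

Derivation:
After 1 (swap(2, 1)): [5, 2, 0, 4, 6, 3, 1]
After 2 (swap(3, 6)): [5, 2, 0, 1, 6, 3, 4]
After 3 (reverse(1, 4)): [5, 6, 1, 0, 2, 3, 4]
After 4 (reverse(5, 6)): [5, 6, 1, 0, 2, 4, 3]
After 5 (rotate_left(4, 6, k=1)): [5, 6, 1, 0, 4, 3, 2]
After 6 (rotate_left(1, 4, k=3)): [5, 4, 6, 1, 0, 3, 2]
After 7 (rotate_left(1, 3, k=1)): [5, 6, 1, 4, 0, 3, 2]
After 8 (rotate_left(2, 4, k=1)): [5, 6, 4, 0, 1, 3, 2]
After 9 (swap(5, 6)): [5, 6, 4, 0, 1, 2, 3]
After 10 (rotate_left(1, 4, k=2)): [5, 0, 1, 6, 4, 2, 3]
After 11 (swap(2, 0)): [1, 0, 5, 6, 4, 2, 3]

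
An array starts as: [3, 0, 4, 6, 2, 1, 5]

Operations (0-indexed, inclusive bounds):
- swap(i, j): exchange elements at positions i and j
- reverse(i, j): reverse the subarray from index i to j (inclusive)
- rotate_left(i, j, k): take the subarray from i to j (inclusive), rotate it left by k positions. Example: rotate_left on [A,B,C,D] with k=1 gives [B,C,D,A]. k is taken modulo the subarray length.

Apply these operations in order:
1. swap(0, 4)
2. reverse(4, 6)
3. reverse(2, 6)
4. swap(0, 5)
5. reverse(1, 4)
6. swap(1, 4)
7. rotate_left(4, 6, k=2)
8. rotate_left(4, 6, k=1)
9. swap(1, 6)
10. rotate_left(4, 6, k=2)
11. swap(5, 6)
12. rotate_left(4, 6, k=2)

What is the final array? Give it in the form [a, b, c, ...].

Answer: [6, 4, 1, 3, 5, 0, 2]

Derivation:
After 1 (swap(0, 4)): [2, 0, 4, 6, 3, 1, 5]
After 2 (reverse(4, 6)): [2, 0, 4, 6, 5, 1, 3]
After 3 (reverse(2, 6)): [2, 0, 3, 1, 5, 6, 4]
After 4 (swap(0, 5)): [6, 0, 3, 1, 5, 2, 4]
After 5 (reverse(1, 4)): [6, 5, 1, 3, 0, 2, 4]
After 6 (swap(1, 4)): [6, 0, 1, 3, 5, 2, 4]
After 7 (rotate_left(4, 6, k=2)): [6, 0, 1, 3, 4, 5, 2]
After 8 (rotate_left(4, 6, k=1)): [6, 0, 1, 3, 5, 2, 4]
After 9 (swap(1, 6)): [6, 4, 1, 3, 5, 2, 0]
After 10 (rotate_left(4, 6, k=2)): [6, 4, 1, 3, 0, 5, 2]
After 11 (swap(5, 6)): [6, 4, 1, 3, 0, 2, 5]
After 12 (rotate_left(4, 6, k=2)): [6, 4, 1, 3, 5, 0, 2]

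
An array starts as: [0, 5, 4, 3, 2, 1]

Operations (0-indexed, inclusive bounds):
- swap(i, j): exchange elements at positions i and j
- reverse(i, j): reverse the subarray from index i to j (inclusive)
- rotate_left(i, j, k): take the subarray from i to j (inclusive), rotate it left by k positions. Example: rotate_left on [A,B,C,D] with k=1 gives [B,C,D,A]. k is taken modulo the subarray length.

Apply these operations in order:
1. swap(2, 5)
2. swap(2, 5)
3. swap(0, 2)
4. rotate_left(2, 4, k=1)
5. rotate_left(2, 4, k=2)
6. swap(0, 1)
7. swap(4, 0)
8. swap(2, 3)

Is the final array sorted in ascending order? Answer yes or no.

Answer: no

Derivation:
After 1 (swap(2, 5)): [0, 5, 1, 3, 2, 4]
After 2 (swap(2, 5)): [0, 5, 4, 3, 2, 1]
After 3 (swap(0, 2)): [4, 5, 0, 3, 2, 1]
After 4 (rotate_left(2, 4, k=1)): [4, 5, 3, 2, 0, 1]
After 5 (rotate_left(2, 4, k=2)): [4, 5, 0, 3, 2, 1]
After 6 (swap(0, 1)): [5, 4, 0, 3, 2, 1]
After 7 (swap(4, 0)): [2, 4, 0, 3, 5, 1]
After 8 (swap(2, 3)): [2, 4, 3, 0, 5, 1]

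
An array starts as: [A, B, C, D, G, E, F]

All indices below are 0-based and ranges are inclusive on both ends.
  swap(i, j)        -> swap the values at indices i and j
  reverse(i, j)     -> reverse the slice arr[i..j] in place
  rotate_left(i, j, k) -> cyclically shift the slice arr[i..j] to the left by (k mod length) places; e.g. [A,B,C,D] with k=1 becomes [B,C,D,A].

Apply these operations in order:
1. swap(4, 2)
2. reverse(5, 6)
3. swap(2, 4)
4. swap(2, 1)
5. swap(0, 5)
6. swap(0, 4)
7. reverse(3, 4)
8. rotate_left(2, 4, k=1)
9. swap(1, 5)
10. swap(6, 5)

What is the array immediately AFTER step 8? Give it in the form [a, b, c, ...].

After 1 (swap(4, 2)): [A, B, G, D, C, E, F]
After 2 (reverse(5, 6)): [A, B, G, D, C, F, E]
After 3 (swap(2, 4)): [A, B, C, D, G, F, E]
After 4 (swap(2, 1)): [A, C, B, D, G, F, E]
After 5 (swap(0, 5)): [F, C, B, D, G, A, E]
After 6 (swap(0, 4)): [G, C, B, D, F, A, E]
After 7 (reverse(3, 4)): [G, C, B, F, D, A, E]
After 8 (rotate_left(2, 4, k=1)): [G, C, F, D, B, A, E]

Answer: [G, C, F, D, B, A, E]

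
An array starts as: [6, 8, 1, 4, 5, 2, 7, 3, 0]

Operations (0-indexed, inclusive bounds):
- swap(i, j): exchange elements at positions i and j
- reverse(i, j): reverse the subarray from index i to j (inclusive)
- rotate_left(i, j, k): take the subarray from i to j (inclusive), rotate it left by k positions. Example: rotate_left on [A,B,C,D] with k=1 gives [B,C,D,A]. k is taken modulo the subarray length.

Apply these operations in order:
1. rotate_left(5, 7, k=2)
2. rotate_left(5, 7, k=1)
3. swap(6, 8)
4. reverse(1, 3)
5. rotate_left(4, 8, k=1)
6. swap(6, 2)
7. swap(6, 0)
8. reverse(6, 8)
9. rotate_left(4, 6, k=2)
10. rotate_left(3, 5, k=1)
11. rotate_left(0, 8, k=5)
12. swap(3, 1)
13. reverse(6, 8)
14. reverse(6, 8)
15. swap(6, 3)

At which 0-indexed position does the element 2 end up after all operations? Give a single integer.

After 1 (rotate_left(5, 7, k=2)): [6, 8, 1, 4, 5, 3, 2, 7, 0]
After 2 (rotate_left(5, 7, k=1)): [6, 8, 1, 4, 5, 2, 7, 3, 0]
After 3 (swap(6, 8)): [6, 8, 1, 4, 5, 2, 0, 3, 7]
After 4 (reverse(1, 3)): [6, 4, 1, 8, 5, 2, 0, 3, 7]
After 5 (rotate_left(4, 8, k=1)): [6, 4, 1, 8, 2, 0, 3, 7, 5]
After 6 (swap(6, 2)): [6, 4, 3, 8, 2, 0, 1, 7, 5]
After 7 (swap(6, 0)): [1, 4, 3, 8, 2, 0, 6, 7, 5]
After 8 (reverse(6, 8)): [1, 4, 3, 8, 2, 0, 5, 7, 6]
After 9 (rotate_left(4, 6, k=2)): [1, 4, 3, 8, 5, 2, 0, 7, 6]
After 10 (rotate_left(3, 5, k=1)): [1, 4, 3, 5, 2, 8, 0, 7, 6]
After 11 (rotate_left(0, 8, k=5)): [8, 0, 7, 6, 1, 4, 3, 5, 2]
After 12 (swap(3, 1)): [8, 6, 7, 0, 1, 4, 3, 5, 2]
After 13 (reverse(6, 8)): [8, 6, 7, 0, 1, 4, 2, 5, 3]
After 14 (reverse(6, 8)): [8, 6, 7, 0, 1, 4, 3, 5, 2]
After 15 (swap(6, 3)): [8, 6, 7, 3, 1, 4, 0, 5, 2]

Answer: 8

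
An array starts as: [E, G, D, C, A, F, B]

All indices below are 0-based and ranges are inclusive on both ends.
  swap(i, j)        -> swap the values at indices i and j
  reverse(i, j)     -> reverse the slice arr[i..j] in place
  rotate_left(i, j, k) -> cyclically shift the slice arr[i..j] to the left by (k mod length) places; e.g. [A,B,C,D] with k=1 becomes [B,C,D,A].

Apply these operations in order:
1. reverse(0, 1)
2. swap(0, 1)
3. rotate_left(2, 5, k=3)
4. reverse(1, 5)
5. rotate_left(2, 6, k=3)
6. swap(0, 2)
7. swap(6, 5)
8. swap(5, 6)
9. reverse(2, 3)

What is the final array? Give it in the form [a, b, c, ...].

After 1 (reverse(0, 1)): [G, E, D, C, A, F, B]
After 2 (swap(0, 1)): [E, G, D, C, A, F, B]
After 3 (rotate_left(2, 5, k=3)): [E, G, F, D, C, A, B]
After 4 (reverse(1, 5)): [E, A, C, D, F, G, B]
After 5 (rotate_left(2, 6, k=3)): [E, A, G, B, C, D, F]
After 6 (swap(0, 2)): [G, A, E, B, C, D, F]
After 7 (swap(6, 5)): [G, A, E, B, C, F, D]
After 8 (swap(5, 6)): [G, A, E, B, C, D, F]
After 9 (reverse(2, 3)): [G, A, B, E, C, D, F]

Answer: [G, A, B, E, C, D, F]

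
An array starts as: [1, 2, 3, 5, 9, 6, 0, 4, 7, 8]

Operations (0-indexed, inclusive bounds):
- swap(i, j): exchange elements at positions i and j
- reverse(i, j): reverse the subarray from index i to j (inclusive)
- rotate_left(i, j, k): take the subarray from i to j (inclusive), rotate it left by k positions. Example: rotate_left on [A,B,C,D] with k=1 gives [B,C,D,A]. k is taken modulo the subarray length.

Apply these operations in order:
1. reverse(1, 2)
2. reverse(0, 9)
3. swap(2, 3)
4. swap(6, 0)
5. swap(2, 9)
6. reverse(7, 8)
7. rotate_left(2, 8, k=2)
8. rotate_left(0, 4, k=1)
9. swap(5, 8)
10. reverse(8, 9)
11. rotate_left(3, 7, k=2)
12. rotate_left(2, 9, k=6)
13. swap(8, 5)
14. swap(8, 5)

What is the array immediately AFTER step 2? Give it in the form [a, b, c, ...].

After 1 (reverse(1, 2)): [1, 3, 2, 5, 9, 6, 0, 4, 7, 8]
After 2 (reverse(0, 9)): [8, 7, 4, 0, 6, 9, 5, 2, 3, 1]

Answer: [8, 7, 4, 0, 6, 9, 5, 2, 3, 1]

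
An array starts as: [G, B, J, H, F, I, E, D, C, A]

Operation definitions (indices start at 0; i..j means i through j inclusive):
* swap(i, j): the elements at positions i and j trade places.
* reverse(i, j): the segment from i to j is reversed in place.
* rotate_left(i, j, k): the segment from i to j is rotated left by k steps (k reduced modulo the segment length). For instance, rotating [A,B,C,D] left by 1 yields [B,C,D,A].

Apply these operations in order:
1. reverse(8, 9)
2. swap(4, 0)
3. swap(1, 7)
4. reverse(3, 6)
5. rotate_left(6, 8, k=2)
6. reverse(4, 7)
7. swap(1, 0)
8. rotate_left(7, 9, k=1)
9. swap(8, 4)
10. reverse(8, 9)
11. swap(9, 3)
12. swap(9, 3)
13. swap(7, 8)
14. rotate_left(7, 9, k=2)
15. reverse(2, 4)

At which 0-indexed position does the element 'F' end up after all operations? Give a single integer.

After 1 (reverse(8, 9)): [G, B, J, H, F, I, E, D, A, C]
After 2 (swap(4, 0)): [F, B, J, H, G, I, E, D, A, C]
After 3 (swap(1, 7)): [F, D, J, H, G, I, E, B, A, C]
After 4 (reverse(3, 6)): [F, D, J, E, I, G, H, B, A, C]
After 5 (rotate_left(6, 8, k=2)): [F, D, J, E, I, G, A, H, B, C]
After 6 (reverse(4, 7)): [F, D, J, E, H, A, G, I, B, C]
After 7 (swap(1, 0)): [D, F, J, E, H, A, G, I, B, C]
After 8 (rotate_left(7, 9, k=1)): [D, F, J, E, H, A, G, B, C, I]
After 9 (swap(8, 4)): [D, F, J, E, C, A, G, B, H, I]
After 10 (reverse(8, 9)): [D, F, J, E, C, A, G, B, I, H]
After 11 (swap(9, 3)): [D, F, J, H, C, A, G, B, I, E]
After 12 (swap(9, 3)): [D, F, J, E, C, A, G, B, I, H]
After 13 (swap(7, 8)): [D, F, J, E, C, A, G, I, B, H]
After 14 (rotate_left(7, 9, k=2)): [D, F, J, E, C, A, G, H, I, B]
After 15 (reverse(2, 4)): [D, F, C, E, J, A, G, H, I, B]

Answer: 1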